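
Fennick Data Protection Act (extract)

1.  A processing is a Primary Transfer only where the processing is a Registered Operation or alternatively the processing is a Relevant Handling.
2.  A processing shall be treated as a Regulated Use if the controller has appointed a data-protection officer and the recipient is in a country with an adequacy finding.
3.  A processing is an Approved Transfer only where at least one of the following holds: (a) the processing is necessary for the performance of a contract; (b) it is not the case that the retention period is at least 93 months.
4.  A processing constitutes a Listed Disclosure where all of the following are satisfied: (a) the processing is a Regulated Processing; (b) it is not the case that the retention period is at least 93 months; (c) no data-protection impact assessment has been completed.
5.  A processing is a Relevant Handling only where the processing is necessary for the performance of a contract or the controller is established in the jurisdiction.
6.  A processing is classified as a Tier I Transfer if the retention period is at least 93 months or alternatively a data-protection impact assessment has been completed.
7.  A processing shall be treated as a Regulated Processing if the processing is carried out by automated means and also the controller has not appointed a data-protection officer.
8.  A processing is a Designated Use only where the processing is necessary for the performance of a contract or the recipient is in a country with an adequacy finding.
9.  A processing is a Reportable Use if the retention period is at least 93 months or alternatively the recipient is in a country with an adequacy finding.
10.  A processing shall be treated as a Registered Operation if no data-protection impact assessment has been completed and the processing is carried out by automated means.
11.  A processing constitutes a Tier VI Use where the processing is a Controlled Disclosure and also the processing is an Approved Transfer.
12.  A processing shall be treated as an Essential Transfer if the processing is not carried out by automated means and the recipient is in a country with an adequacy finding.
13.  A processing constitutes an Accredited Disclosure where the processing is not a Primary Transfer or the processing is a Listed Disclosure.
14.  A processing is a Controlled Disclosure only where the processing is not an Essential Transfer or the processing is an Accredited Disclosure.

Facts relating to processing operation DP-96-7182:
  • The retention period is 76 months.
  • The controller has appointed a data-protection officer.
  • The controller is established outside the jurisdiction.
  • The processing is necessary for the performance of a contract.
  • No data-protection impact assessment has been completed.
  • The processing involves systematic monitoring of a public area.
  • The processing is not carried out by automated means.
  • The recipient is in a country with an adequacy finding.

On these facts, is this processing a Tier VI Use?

paragraph 12 — Essential Transfer: [the processing is not carried out by automated means? yes] AND [the recipient is in a country with an adequacy finding? yes] → satisfied.
paragraph 10 — Registered Operation: [no data-protection impact assessment has been completed? yes] AND [the processing is carried out by automated means? no] → not satisfied.
paragraph 5 — Relevant Handling: [the processing is necessary for the performance of a contract? yes] OR [the controller is established in the jurisdiction? no] → satisfied.
paragraph 1 — Primary Transfer: [Registered Operation (paragraph 10)? no] OR [Relevant Handling (paragraph 5)? yes] → satisfied.
paragraph 7 — Regulated Processing: [the processing is carried out by automated means? no] AND [the controller has not appointed a data-protection officer? no] → not satisfied.
paragraph 4 — Listed Disclosure: [Regulated Processing (paragraph 7)? no] AND [retention period: 76 months ≥ 93 months? no, so negated condition yes] AND [no data-protection impact assessment has been completed? yes] → not satisfied.
paragraph 13 — Accredited Disclosure: [not a Primary Transfer (paragraph 1)? no] OR [Listed Disclosure (paragraph 4)? no] → not satisfied.
paragraph 14 — Controlled Disclosure: [not an Essential Transfer (paragraph 12)? no] OR [Accredited Disclosure (paragraph 13)? no] → not satisfied.
paragraph 3 — Approved Transfer: [the processing is necessary for the performance of a contract? yes] OR [retention period: 76 months ≥ 93 months? no, so negated condition yes] → satisfied.
paragraph 11 — Tier VI Use: [Controlled Disclosure (paragraph 14)? no] AND [Approved Transfer (paragraph 3)? yes] → not satisfied.

No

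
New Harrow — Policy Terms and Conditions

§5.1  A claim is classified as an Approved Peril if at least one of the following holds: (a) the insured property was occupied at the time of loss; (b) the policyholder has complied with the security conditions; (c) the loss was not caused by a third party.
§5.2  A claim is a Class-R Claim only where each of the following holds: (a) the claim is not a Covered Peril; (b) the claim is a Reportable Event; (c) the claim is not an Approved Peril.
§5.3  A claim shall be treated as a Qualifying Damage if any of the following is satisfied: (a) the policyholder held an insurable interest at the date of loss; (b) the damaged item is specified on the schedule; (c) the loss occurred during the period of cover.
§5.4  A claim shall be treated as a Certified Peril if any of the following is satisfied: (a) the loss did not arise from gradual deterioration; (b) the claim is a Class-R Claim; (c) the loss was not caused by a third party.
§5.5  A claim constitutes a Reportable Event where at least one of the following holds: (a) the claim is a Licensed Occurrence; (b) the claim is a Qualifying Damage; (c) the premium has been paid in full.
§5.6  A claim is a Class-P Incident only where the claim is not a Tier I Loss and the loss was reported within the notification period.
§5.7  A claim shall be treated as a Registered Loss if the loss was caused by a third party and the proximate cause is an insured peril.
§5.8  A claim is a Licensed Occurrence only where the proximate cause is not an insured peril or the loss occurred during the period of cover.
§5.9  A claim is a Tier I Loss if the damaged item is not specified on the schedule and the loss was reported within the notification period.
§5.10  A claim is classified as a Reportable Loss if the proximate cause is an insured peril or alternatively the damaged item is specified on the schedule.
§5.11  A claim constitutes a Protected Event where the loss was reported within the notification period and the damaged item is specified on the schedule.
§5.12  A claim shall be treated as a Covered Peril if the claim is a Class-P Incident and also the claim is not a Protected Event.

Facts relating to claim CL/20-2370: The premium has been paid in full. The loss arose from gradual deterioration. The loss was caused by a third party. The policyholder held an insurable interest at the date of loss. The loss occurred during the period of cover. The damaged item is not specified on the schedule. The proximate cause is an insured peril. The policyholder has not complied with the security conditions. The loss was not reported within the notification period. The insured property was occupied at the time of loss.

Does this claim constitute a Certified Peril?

No

§5.9 — Tier I Loss: [the damaged item is not specified on the schedule? yes] AND [the loss was reported within the notification period? no] → not satisfied.
§5.6 — Class-P Incident: [not a Tier I Loss (§5.9)? yes] AND [the loss was reported within the notification period? no] → not satisfied.
§5.11 — Protected Event: [the loss was reported within the notification period? no] AND [the damaged item is specified on the schedule? no] → not satisfied.
§5.12 — Covered Peril: [Class-P Incident (§5.6)? no] AND [not a Protected Event (§5.11)? yes] → not satisfied.
§5.8 — Licensed Occurrence: [the proximate cause is not an insured peril? no] OR [the loss occurred during the period of cover? yes] → satisfied.
§5.3 — Qualifying Damage: [the policyholder held an insurable interest at the date of loss? yes] OR [the damaged item is specified on the schedule? no] OR [the loss occurred during the period of cover? yes] → satisfied.
§5.5 — Reportable Event: [Licensed Occurrence (§5.8)? yes] OR [Qualifying Damage (§5.3)? yes] OR [the premium has been paid in full? yes] → satisfied.
§5.1 — Approved Peril: [the insured property was occupied at the time of loss? yes] OR [the policyholder has complied with the security conditions? no] OR [the loss was not caused by a third party? no] → satisfied.
§5.2 — Class-R Claim: [not a Covered Peril (§5.12)? yes] AND [Reportable Event (§5.5)? yes] AND [not an Approved Peril (§5.1)? no] → not satisfied.
§5.4 — Certified Peril: [the loss did not arise from gradual deterioration? no] OR [Class-R Claim (§5.2)? no] OR [the loss was not caused by a third party? no] → not satisfied.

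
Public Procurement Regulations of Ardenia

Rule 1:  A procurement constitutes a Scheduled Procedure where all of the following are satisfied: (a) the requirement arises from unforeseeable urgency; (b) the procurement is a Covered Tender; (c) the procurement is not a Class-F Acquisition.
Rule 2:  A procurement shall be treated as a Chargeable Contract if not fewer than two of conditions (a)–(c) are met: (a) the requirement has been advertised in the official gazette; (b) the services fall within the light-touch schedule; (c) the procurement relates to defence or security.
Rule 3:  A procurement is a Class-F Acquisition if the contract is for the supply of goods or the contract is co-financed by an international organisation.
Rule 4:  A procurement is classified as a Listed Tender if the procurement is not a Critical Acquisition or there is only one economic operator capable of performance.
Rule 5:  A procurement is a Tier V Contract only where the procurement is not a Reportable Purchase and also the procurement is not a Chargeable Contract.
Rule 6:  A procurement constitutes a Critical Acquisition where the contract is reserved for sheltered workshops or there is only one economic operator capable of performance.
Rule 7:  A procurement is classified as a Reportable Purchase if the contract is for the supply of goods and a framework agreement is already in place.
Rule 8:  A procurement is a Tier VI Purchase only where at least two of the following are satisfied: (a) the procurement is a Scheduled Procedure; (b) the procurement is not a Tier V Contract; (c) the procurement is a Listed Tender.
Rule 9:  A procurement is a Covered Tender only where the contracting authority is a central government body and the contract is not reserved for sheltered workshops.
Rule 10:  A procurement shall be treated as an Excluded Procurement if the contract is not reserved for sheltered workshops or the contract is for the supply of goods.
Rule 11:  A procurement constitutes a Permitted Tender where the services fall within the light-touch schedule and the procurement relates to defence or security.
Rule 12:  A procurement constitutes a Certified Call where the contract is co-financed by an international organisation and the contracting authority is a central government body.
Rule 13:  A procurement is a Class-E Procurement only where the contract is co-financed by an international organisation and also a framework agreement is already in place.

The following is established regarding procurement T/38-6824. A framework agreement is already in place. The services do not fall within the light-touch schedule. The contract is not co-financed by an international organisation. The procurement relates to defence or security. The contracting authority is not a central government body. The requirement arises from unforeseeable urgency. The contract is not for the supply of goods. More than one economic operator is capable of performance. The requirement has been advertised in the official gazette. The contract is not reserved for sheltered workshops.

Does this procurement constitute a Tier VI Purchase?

Yes

rule 9 — Covered Tender: [the contracting authority is a central government body? no] AND [the contract is not reserved for sheltered workshops? yes] → not satisfied.
rule 3 — Class-F Acquisition: [the contract is for the supply of goods? no] OR [the contract is co-financed by an international organisation? no] → not satisfied.
rule 1 — Scheduled Procedure: [the requirement arises from unforeseeable urgency? yes] AND [Covered Tender (rule 9)? no] AND [not a Class-F Acquisition (rule 3)? yes] → not satisfied.
rule 7 — Reportable Purchase: [the contract is for the supply of goods? no] AND [a framework agreement is already in place? yes] → not satisfied.
rule 2 — Chargeable Contract: the requirement has been advertised in the official gazette? yes; the services fall within the light-touch schedule? no; the procurement relates to defence or security? yes — 2 of 3 hold (need ≥2) → satisfied.
rule 5 — Tier V Contract: [not a Reportable Purchase (rule 7)? yes] AND [not a Chargeable Contract (rule 2)? no] → not satisfied.
rule 6 — Critical Acquisition: [the contract is reserved for sheltered workshops? no] OR [there is only one economic operator capable of performance? no] → not satisfied.
rule 4 — Listed Tender: [not a Critical Acquisition (rule 6)? yes] OR [there is only one economic operator capable of performance? no] → satisfied.
rule 8 — Tier VI Purchase: Scheduled Procedure (rule 1)? no; not a Tier V Contract (rule 5)? yes; Listed Tender (rule 4)? yes — 2 of 3 hold (need ≥2) → satisfied.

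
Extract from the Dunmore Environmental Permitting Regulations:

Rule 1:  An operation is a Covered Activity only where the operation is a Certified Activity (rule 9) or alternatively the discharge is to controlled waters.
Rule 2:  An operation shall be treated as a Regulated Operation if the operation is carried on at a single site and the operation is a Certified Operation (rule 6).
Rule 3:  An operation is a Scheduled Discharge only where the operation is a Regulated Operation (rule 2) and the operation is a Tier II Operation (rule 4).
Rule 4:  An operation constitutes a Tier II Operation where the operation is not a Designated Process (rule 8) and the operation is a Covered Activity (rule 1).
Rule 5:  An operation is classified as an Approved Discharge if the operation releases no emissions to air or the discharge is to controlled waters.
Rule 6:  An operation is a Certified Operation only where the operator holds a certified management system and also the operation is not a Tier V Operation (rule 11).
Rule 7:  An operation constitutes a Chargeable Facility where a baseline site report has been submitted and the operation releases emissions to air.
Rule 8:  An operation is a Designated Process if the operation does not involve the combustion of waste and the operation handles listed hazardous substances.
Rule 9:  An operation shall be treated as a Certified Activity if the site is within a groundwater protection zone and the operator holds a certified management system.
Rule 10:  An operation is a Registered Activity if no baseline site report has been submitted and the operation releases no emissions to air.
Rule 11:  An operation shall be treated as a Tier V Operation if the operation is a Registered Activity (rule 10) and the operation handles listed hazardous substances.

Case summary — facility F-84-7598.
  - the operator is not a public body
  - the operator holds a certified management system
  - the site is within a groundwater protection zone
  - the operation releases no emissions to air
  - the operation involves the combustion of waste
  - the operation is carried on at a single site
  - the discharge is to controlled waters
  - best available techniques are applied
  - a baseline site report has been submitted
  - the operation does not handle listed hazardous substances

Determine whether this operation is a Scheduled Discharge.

Under rule 10: no baseline site report has been submitted? no; and the operation releases no emissions to air? yes. So the operation is not a Registered Activity.
Under rule 11: Registered Activity (rule 10)? no; and the operation handles listed hazardous substances? no. So the operation is not a Tier V Operation.
Under rule 6: the operator holds a certified management system? yes; and not a Tier V Operation (rule 11)? yes. So the operation is a Certified Operation.
Under rule 2: the operation is carried on at a single site? yes; and Certified Operation (rule 6)? yes. So the operation is a Regulated Operation.
Under rule 8: the operation does not involve the combustion of waste? no; and the operation handles listed hazardous substances? no. So the operation is not a Designated Process.
Under rule 9: the site is within a groundwater protection zone? yes; and the operator holds a certified management system? yes. So the operation is a Certified Activity.
Under rule 1: Certified Activity (rule 9)? yes; or the discharge is to controlled waters? yes. So the operation is a Covered Activity.
Under rule 4: not a Designated Process (rule 8)? yes; and Covered Activity (rule 1)? yes. So the operation is a Tier II Operation.
Under rule 3: Regulated Operation (rule 2)? yes; and Tier II Operation (rule 4)? yes. So the operation is a Scheduled Discharge.

Yes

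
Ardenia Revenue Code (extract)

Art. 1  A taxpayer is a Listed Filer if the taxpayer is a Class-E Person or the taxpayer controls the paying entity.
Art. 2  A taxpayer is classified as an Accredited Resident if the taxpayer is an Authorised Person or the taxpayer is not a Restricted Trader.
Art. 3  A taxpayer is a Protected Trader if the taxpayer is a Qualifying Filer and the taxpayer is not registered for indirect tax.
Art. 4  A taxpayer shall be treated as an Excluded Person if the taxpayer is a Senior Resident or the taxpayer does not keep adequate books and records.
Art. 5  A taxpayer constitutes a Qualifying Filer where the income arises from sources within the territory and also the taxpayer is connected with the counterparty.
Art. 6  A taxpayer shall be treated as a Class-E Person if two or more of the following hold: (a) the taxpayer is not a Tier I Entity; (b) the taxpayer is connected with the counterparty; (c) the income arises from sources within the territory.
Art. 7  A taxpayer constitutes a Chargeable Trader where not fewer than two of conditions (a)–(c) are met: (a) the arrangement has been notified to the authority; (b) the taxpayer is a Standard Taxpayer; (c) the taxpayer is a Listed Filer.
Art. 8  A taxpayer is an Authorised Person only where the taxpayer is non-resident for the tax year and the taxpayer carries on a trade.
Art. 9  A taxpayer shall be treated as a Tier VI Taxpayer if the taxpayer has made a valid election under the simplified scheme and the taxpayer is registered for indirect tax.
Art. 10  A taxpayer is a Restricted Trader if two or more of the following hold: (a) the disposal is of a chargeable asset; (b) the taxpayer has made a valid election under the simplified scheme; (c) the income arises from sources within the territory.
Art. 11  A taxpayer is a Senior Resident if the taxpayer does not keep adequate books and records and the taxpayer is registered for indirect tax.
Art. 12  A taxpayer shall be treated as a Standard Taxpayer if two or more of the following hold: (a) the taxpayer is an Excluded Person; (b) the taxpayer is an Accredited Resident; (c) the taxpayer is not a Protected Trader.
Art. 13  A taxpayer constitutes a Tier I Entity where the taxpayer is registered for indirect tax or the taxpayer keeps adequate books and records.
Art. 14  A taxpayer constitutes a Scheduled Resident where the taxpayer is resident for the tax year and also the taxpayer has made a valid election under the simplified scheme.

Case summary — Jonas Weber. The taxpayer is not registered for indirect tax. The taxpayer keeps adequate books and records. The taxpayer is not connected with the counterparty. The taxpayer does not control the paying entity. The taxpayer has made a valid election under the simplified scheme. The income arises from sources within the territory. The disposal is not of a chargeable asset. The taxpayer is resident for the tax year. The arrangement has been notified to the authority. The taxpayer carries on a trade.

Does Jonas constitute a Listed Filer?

No

Under article 13: the taxpayer is registered for indirect tax? no; or the taxpayer keeps adequate books and records? yes. So the taxpayer is a Tier I Entity.
Under article 6: not a Tier I Entity (article 13)? no; the taxpayer is connected with the counterparty? no; the income arises from sources within the territory? yes — 1 of 3 hold (need ≥2) → not satisfied.
Under article 1: Class-E Person (article 6)? no; or the taxpayer controls the paying entity? no. So the taxpayer is not a Listed Filer.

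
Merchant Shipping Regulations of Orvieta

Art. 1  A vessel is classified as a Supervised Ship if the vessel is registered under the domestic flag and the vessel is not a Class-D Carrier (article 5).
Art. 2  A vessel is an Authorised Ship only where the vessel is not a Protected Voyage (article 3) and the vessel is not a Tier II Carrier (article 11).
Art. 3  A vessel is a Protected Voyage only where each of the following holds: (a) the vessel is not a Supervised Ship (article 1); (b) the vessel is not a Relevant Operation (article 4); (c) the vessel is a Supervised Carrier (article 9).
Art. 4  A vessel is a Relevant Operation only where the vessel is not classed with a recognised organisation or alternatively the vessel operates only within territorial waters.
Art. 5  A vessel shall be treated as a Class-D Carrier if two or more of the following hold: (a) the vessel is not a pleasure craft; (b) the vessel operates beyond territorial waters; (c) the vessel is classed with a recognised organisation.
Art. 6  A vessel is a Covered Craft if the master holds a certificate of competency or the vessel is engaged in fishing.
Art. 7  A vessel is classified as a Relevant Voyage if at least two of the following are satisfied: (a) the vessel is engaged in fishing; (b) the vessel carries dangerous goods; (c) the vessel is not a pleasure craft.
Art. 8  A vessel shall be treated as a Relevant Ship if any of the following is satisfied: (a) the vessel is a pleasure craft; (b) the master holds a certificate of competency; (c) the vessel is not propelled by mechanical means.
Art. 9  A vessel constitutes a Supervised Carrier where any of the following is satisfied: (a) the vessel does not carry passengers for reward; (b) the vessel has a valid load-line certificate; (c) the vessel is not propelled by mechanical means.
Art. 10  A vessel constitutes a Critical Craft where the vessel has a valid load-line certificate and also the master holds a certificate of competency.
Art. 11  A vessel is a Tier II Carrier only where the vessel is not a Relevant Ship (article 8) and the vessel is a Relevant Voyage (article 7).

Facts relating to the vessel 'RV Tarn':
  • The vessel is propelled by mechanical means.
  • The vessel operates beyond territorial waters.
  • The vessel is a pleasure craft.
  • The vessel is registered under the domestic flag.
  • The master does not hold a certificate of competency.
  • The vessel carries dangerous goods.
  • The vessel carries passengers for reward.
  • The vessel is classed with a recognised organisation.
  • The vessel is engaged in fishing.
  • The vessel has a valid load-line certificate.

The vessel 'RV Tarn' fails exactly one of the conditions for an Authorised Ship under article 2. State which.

article 5 — Class-D Carrier: the vessel is not a pleasure craft? no; the vessel operates beyond territorial waters? yes; the vessel is classed with a recognised organisation? yes — 2 of 3 hold (need ≥2) → satisfied.
article 1 — Supervised Ship: [the vessel is registered under the domestic flag? yes] AND [not a Class-D Carrier (article 5)? no] → not satisfied.
article 4 — Relevant Operation: [the vessel is not classed with a recognised organisation? no] OR [the vessel operates only within territorial waters? no] → not satisfied.
article 9 — Supervised Carrier: [the vessel does not carry passengers for reward? no] OR [the vessel has a valid load-line certificate? yes] OR [the vessel is not propelled by mechanical means? no] → satisfied.
article 3 — Protected Voyage: [not a Supervised Ship (article 1)? yes] AND [not a Relevant Operation (article 4)? yes] AND [Supervised Carrier (article 9)? yes] → satisfied.
article 8 — Relevant Ship: [the vessel is a pleasure craft? yes] OR [the master holds a certificate of competency? no] OR [the vessel is not propelled by mechanical means? no] → satisfied.
article 7 — Relevant Voyage: the vessel is engaged in fishing? yes; the vessel carries dangerous goods? yes; the vessel is not a pleasure craft? no — 2 of 3 hold (need ≥2) → satisfied.
article 11 — Tier II Carrier: [not a Relevant Ship (article 8)? no] AND [Relevant Voyage (article 7)? yes] → not satisfied.
article 2 — Authorised Ship: [not a Protected Voyage (article 3)? no] AND [not a Tier II Carrier (article 11)? yes] → not satisfied.

Protected Voyage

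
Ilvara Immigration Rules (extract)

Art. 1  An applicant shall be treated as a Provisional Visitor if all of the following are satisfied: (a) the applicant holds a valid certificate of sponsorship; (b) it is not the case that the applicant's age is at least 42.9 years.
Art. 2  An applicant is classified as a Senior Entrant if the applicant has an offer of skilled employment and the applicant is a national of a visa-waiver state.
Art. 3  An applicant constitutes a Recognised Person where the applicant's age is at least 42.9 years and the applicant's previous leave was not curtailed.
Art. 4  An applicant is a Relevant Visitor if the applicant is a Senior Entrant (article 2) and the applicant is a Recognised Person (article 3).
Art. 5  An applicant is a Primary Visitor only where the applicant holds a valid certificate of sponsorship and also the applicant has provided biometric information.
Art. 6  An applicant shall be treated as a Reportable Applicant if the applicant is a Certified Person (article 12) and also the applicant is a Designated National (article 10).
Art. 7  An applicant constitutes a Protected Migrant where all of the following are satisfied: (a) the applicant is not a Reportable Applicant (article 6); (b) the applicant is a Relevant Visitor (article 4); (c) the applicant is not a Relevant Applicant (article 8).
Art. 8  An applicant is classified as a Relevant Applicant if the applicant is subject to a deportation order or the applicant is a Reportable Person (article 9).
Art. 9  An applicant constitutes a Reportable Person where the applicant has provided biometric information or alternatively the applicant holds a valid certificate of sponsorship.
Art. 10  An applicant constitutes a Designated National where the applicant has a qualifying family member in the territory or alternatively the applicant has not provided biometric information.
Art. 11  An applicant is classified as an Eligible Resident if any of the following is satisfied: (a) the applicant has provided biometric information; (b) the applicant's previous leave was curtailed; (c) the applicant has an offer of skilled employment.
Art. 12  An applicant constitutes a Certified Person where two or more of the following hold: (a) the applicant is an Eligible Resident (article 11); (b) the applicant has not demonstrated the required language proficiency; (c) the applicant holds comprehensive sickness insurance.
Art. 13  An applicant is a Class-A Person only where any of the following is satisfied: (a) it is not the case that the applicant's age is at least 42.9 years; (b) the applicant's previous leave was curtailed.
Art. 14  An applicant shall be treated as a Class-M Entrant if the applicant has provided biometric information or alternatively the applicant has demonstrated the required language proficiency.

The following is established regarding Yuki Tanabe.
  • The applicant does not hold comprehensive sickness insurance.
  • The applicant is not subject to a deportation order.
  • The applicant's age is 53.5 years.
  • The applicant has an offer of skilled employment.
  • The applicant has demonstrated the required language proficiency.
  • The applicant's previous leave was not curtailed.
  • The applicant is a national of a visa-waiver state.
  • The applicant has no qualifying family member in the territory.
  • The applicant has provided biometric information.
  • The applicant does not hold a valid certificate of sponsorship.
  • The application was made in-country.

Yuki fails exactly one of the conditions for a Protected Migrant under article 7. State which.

Under article 11: the applicant has provided biometric information? yes; or the applicant's previous leave was curtailed? no; or the applicant has an offer of skilled employment? yes. So the applicant is an Eligible Resident.
Under article 12: Eligible Resident (article 11)? yes; the applicant has not demonstrated the required language proficiency? no; the applicant holds comprehensive sickness insurance? no — 1 of 3 hold (need ≥2) → not satisfied.
Under article 10: the applicant has a qualifying family member in the territory? no; or the applicant has not provided biometric information? no. So the applicant is not a Designated National.
Under article 6: Certified Person (article 12)? no; and Designated National (article 10)? no. So the applicant is not a Reportable Applicant.
Under article 2: the applicant has an offer of skilled employment? yes; and the applicant is a national of a visa-waiver state? yes. So the applicant is a Senior Entrant.
Under article 3: applicant's age: 53.5 years ≥ 42.9 years? yes; and the applicant's previous leave was not curtailed? yes. So the applicant is a Recognised Person.
Under article 4: Senior Entrant (article 2)? yes; and Recognised Person (article 3)? yes. So the applicant is a Relevant Visitor.
Under article 9: the applicant has provided biometric information? yes; or the applicant holds a valid certificate of sponsorship? no. So the applicant is a Reportable Person.
Under article 8: the applicant is subject to a deportation order? no; or Reportable Person (article 9)? yes. So the applicant is a Relevant Applicant.
Under article 7: not a Reportable Applicant (article 6)? yes; and Relevant Visitor (article 4)? yes; and not a Relevant Applicant (article 8)? no. So the applicant is not a Protected Migrant.

Relevant Applicant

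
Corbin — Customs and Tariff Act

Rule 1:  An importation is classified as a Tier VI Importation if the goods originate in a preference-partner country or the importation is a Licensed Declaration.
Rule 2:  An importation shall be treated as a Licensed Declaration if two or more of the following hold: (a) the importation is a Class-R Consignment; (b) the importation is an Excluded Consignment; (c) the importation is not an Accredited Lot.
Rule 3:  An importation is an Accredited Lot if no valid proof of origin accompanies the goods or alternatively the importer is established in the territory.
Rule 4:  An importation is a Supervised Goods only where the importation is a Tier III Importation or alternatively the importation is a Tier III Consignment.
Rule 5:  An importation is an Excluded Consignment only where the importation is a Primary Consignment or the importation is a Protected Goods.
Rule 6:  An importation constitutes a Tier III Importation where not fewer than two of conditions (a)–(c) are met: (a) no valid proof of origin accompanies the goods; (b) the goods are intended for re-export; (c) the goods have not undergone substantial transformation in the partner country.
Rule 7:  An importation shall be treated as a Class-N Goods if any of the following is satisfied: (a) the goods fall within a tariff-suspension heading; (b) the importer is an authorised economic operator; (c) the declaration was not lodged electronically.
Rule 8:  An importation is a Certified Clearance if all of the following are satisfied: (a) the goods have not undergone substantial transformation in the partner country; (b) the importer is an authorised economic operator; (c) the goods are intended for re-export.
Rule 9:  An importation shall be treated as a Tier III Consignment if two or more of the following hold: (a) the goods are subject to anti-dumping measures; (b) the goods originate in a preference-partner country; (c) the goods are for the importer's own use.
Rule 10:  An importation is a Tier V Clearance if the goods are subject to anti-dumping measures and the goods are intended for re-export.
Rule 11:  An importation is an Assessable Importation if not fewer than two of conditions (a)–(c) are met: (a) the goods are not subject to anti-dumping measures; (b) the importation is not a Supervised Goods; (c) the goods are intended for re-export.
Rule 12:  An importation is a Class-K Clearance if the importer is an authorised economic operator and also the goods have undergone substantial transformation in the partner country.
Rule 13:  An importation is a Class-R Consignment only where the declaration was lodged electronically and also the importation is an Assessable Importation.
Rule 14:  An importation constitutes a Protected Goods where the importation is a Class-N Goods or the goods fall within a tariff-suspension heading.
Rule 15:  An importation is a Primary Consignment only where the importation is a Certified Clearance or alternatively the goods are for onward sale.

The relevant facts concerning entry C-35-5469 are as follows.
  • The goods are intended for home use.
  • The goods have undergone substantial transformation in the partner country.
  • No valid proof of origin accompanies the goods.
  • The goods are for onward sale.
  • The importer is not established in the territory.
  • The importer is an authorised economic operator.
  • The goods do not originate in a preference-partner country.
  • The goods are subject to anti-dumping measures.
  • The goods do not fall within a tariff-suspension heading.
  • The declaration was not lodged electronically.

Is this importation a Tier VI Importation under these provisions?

rule 6 — Tier III Importation: no valid proof of origin accompanies the goods? yes; the goods are intended for re-export? no; the goods have not undergone substantial transformation in the partner country? no — 1 of 3 hold (need ≥2) → not satisfied.
rule 9 — Tier III Consignment: the goods are subject to anti-dumping measures? yes; the goods originate in a preference-partner country? no; the goods are for the importer's own use? no — 1 of 3 hold (need ≥2) → not satisfied.
rule 4 — Supervised Goods: [Tier III Importation (rule 6)? no] OR [Tier III Consignment (rule 9)? no] → not satisfied.
rule 11 — Assessable Importation: the goods are not subject to anti-dumping measures? no; not a Supervised Goods (rule 4)? yes; the goods are intended for re-export? no — 1 of 3 hold (need ≥2) → not satisfied.
rule 13 — Class-R Consignment: [the declaration was lodged electronically? no] AND [Assessable Importation (rule 11)? no] → not satisfied.
rule 8 — Certified Clearance: [the goods have not undergone substantial transformation in the partner country? no] AND [the importer is an authorised economic operator? yes] AND [the goods are intended for re-export? no] → not satisfied.
rule 15 — Primary Consignment: [Certified Clearance (rule 8)? no] OR [the goods are for onward sale? yes] → satisfied.
rule 7 — Class-N Goods: [the goods fall within a tariff-suspension heading? no] OR [the importer is an authorised economic operator? yes] OR [the declaration was not lodged electronically? yes] → satisfied.
rule 14 — Protected Goods: [Class-N Goods (rule 7)? yes] OR [the goods fall within a tariff-suspension heading? no] → satisfied.
rule 5 — Excluded Consignment: [Primary Consignment (rule 15)? yes] OR [Protected Goods (rule 14)? yes] → satisfied.
rule 3 — Accredited Lot: [no valid proof of origin accompanies the goods? yes] OR [the importer is established in the territory? no] → satisfied.
rule 2 — Licensed Declaration: Class-R Consignment (rule 13)? no; Excluded Consignment (rule 5)? yes; not an Accredited Lot (rule 3)? no — 1 of 3 hold (need ≥2) → not satisfied.
rule 1 — Tier VI Importation: [the goods originate in a preference-partner country? no] OR [Licensed Declaration (rule 2)? no] → not satisfied.

No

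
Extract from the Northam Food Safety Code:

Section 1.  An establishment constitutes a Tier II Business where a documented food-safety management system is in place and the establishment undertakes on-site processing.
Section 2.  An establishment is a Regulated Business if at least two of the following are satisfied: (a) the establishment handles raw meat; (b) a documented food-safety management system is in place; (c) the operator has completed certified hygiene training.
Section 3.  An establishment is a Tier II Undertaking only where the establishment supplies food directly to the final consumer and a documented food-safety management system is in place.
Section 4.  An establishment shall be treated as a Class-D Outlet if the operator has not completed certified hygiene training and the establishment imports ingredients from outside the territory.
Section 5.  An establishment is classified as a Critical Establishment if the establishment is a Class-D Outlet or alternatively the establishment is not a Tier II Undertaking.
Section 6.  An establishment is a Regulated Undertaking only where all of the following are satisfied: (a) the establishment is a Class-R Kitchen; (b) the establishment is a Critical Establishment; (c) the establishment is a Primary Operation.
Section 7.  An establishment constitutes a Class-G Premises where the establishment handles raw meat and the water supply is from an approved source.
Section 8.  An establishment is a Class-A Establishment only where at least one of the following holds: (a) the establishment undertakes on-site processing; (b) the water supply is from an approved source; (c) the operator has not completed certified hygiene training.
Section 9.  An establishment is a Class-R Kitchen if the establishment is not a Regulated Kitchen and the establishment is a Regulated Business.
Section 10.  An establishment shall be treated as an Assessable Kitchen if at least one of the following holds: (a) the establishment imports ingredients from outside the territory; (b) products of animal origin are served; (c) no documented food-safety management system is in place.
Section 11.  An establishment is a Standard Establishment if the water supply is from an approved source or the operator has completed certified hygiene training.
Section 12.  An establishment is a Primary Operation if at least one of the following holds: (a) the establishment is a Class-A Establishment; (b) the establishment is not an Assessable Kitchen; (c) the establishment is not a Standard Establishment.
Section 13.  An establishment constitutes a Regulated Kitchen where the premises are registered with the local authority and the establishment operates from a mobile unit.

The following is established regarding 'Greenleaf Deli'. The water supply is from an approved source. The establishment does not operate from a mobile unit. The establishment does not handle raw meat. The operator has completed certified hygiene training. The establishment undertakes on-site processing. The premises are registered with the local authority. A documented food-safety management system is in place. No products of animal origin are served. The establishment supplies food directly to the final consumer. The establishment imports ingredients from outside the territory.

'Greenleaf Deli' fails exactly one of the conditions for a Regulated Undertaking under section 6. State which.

Critical Establishment

Under section 13: the premises are registered with the local authority? yes; and the establishment operates from a mobile unit? no. So the establishment is not a Regulated Kitchen.
Under section 2: the establishment handles raw meat? no; a documented food-safety management system is in place? yes; the operator has completed certified hygiene training? yes — 2 of 3 hold (need ≥2) → satisfied.
Under section 9: not a Regulated Kitchen (section 13)? yes; and Regulated Business (section 2)? yes. So the establishment is a Class-R Kitchen.
Under section 4: the operator has not completed certified hygiene training? no; and the establishment imports ingredients from outside the territory? yes. So the establishment is not a Class-D Outlet.
Under section 3: the establishment supplies food directly to the final consumer? yes; and a documented food-safety management system is in place? yes. So the establishment is a Tier II Undertaking.
Under section 5: Class-D Outlet (section 4)? no; or not a Tier II Undertaking (section 3)? no. So the establishment is not a Critical Establishment.
Under section 8: the establishment undertakes on-site processing? yes; or the water supply is from an approved source? yes; or the operator has not completed certified hygiene training? no. So the establishment is a Class-A Establishment.
Under section 10: the establishment imports ingredients from outside the territory? yes; or products of animal origin are served? no; or no documented food-safety management system is in place? no. So the establishment is an Assessable Kitchen.
Under section 11: the water supply is from an approved source? yes; or the operator has completed certified hygiene training? yes. So the establishment is a Standard Establishment.
Under section 12: Class-A Establishment (section 8)? yes; or not an Assessable Kitchen (section 10)? no; or not a Standard Establishment (section 11)? no. So the establishment is a Primary Operation.
Under section 6: Class-R Kitchen (section 9)? yes; and Critical Establishment (section 5)? no; and Primary Operation (section 12)? yes. So the establishment is not a Regulated Undertaking.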